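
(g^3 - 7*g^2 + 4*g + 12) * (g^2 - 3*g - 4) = g^5 - 10*g^4 + 21*g^3 + 28*g^2 - 52*g - 48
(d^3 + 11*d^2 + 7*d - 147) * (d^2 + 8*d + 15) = d^5 + 19*d^4 + 110*d^3 + 74*d^2 - 1071*d - 2205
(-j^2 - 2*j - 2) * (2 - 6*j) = 6*j^3 + 10*j^2 + 8*j - 4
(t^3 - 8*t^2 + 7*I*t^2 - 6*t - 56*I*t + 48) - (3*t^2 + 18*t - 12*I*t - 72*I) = t^3 - 11*t^2 + 7*I*t^2 - 24*t - 44*I*t + 48 + 72*I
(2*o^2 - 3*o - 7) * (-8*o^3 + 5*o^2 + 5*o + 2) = -16*o^5 + 34*o^4 + 51*o^3 - 46*o^2 - 41*o - 14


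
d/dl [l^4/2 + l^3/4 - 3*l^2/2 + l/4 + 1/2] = 2*l^3 + 3*l^2/4 - 3*l + 1/4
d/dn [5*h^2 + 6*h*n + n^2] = 6*h + 2*n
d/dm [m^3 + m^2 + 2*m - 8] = 3*m^2 + 2*m + 2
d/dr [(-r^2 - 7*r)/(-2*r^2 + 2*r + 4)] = (-4*r^2 - 2*r - 7)/(r^4 - 2*r^3 - 3*r^2 + 4*r + 4)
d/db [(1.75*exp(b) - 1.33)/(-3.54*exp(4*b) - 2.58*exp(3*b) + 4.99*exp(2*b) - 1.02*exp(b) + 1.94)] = (18.585*exp(4*b) - 9.8028*exp(3*b) - 19.0267*exp(2*b) + 13.2734*exp(b) + 2.0384)*exp(b)/(12.5316*exp(8*b) + 18.2664*exp(7*b) - 28.6728*exp(6*b) - 18.5268*exp(5*b) + 16.4281*exp(4*b) - 20.19*exp(3*b) + 20.4016*exp(2*b) - 3.9576*exp(b) + 3.7636)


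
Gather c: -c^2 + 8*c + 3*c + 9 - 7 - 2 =-c^2 + 11*c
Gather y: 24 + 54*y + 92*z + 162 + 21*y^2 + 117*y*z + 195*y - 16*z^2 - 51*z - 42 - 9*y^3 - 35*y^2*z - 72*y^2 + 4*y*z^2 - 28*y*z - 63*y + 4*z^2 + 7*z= -9*y^3 + y^2*(-35*z - 51) + y*(4*z^2 + 89*z + 186) - 12*z^2 + 48*z + 144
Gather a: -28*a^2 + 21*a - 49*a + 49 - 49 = -28*a^2 - 28*a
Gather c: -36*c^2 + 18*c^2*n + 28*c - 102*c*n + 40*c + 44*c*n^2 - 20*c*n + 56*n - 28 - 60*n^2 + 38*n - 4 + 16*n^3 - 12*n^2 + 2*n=c^2*(18*n - 36) + c*(44*n^2 - 122*n + 68) + 16*n^3 - 72*n^2 + 96*n - 32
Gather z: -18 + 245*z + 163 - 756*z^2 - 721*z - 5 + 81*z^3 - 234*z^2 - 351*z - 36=81*z^3 - 990*z^2 - 827*z + 104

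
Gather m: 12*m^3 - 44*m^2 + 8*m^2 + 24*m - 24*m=12*m^3 - 36*m^2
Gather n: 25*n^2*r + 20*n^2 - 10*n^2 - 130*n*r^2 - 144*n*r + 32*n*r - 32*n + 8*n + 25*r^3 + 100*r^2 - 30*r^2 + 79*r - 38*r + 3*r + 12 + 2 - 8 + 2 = n^2*(25*r + 10) + n*(-130*r^2 - 112*r - 24) + 25*r^3 + 70*r^2 + 44*r + 8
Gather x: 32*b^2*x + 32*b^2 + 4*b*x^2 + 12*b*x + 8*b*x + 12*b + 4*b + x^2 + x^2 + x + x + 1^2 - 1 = 32*b^2 + 16*b + x^2*(4*b + 2) + x*(32*b^2 + 20*b + 2)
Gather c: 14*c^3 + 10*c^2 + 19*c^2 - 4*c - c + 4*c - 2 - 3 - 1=14*c^3 + 29*c^2 - c - 6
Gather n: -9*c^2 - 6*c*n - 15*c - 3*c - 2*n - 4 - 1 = -9*c^2 - 18*c + n*(-6*c - 2) - 5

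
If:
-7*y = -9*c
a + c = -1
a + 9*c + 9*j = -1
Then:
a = -7*y/9 - 1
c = 7*y/9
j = -56*y/81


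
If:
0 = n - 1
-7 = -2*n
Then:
No Solution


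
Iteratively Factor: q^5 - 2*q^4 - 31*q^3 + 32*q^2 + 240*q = (q)*(q^4 - 2*q^3 - 31*q^2 + 32*q + 240) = q*(q + 4)*(q^3 - 6*q^2 - 7*q + 60) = q*(q + 3)*(q + 4)*(q^2 - 9*q + 20) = q*(q - 4)*(q + 3)*(q + 4)*(q - 5)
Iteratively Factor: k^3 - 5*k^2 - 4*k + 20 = (k - 2)*(k^2 - 3*k - 10) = (k - 2)*(k + 2)*(k - 5)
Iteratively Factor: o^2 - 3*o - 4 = (o - 4)*(o + 1)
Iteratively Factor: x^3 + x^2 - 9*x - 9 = (x - 3)*(x^2 + 4*x + 3) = (x - 3)*(x + 1)*(x + 3)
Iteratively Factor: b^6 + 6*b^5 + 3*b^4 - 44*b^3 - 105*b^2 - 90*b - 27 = (b + 3)*(b^5 + 3*b^4 - 6*b^3 - 26*b^2 - 27*b - 9) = (b + 1)*(b + 3)*(b^4 + 2*b^3 - 8*b^2 - 18*b - 9) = (b - 3)*(b + 1)*(b + 3)*(b^3 + 5*b^2 + 7*b + 3) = (b - 3)*(b + 1)^2*(b + 3)*(b^2 + 4*b + 3) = (b - 3)*(b + 1)^2*(b + 3)^2*(b + 1)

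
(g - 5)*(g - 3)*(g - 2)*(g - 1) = g^4 - 11*g^3 + 41*g^2 - 61*g + 30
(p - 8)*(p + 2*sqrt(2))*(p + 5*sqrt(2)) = p^3 - 8*p^2 + 7*sqrt(2)*p^2 - 56*sqrt(2)*p + 20*p - 160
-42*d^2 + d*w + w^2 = (-6*d + w)*(7*d + w)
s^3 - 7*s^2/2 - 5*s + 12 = (s - 4)*(s - 3/2)*(s + 2)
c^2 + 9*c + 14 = (c + 2)*(c + 7)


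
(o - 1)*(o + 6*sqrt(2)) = o^2 - o + 6*sqrt(2)*o - 6*sqrt(2)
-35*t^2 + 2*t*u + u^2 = (-5*t + u)*(7*t + u)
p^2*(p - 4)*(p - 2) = p^4 - 6*p^3 + 8*p^2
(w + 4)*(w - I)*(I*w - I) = I*w^3 + w^2 + 3*I*w^2 + 3*w - 4*I*w - 4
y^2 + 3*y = y*(y + 3)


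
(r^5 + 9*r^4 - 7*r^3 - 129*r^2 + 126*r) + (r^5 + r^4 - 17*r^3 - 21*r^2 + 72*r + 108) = 2*r^5 + 10*r^4 - 24*r^3 - 150*r^2 + 198*r + 108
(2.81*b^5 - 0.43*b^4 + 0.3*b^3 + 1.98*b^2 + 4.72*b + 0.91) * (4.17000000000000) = 11.7177*b^5 - 1.7931*b^4 + 1.251*b^3 + 8.2566*b^2 + 19.6824*b + 3.7947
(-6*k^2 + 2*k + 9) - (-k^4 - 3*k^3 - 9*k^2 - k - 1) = k^4 + 3*k^3 + 3*k^2 + 3*k + 10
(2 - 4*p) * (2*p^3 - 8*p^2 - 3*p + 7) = -8*p^4 + 36*p^3 - 4*p^2 - 34*p + 14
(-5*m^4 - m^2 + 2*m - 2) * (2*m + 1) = -10*m^5 - 5*m^4 - 2*m^3 + 3*m^2 - 2*m - 2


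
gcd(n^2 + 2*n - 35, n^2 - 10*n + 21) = 1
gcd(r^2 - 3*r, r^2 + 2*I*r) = r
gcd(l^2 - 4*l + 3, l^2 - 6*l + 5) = l - 1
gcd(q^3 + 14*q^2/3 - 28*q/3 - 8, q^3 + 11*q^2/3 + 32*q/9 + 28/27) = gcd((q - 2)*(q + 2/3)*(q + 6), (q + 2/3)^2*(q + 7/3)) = q + 2/3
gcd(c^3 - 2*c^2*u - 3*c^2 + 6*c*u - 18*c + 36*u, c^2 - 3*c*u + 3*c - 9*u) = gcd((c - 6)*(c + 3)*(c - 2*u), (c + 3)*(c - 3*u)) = c + 3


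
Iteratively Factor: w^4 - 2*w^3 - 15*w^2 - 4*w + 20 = (w - 5)*(w^3 + 3*w^2 - 4) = (w - 5)*(w - 1)*(w^2 + 4*w + 4) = (w - 5)*(w - 1)*(w + 2)*(w + 2)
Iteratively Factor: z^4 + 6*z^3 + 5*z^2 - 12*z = (z + 3)*(z^3 + 3*z^2 - 4*z) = (z + 3)*(z + 4)*(z^2 - z) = (z - 1)*(z + 3)*(z + 4)*(z)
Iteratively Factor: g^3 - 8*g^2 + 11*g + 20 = (g - 4)*(g^2 - 4*g - 5) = (g - 5)*(g - 4)*(g + 1)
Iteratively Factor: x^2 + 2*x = (x)*(x + 2)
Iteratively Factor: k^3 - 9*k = (k + 3)*(k^2 - 3*k) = k*(k + 3)*(k - 3)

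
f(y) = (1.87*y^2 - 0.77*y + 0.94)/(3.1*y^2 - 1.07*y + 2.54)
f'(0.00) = -0.15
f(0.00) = 0.37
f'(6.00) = 0.00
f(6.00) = 0.59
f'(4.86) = 0.01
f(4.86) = 0.59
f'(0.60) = 0.15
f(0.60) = 0.38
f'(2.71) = 0.02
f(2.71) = 0.56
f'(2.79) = 0.02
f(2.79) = 0.56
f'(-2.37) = -0.01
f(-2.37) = 0.59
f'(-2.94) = -0.01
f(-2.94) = 0.60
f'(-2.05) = -0.02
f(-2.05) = 0.58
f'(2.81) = 0.02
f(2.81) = 0.56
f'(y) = (1.07 - 6.2*y)*(1.87*y^2 - 0.77*y + 0.94)/(3.1*y^2 - 1.07*y + 2.54)^2 + (3.74*y - 0.77)/(3.1*y^2 - 1.07*y + 2.54)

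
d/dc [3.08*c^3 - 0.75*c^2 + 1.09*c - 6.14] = 9.24*c^2 - 1.5*c + 1.09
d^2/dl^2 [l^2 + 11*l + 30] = 2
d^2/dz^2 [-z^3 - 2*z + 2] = -6*z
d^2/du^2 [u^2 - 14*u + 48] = 2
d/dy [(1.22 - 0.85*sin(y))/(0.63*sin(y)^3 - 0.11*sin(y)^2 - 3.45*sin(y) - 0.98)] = (1.071*sin(y)^3 - 2.3993*sin(y)^2 + 0.2684*sin(y) + 5.042)*cos(y)/(0.3969*sin(y)^6 - 0.1386*sin(y)^5 - 4.3349*sin(y)^4 - 0.4758*sin(y)^3 + 12.1181*sin(y)^2 + 6.762*sin(y) + 0.9604)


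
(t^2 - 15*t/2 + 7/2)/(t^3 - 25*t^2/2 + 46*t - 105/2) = (2*t - 1)/(2*t^2 - 11*t + 15)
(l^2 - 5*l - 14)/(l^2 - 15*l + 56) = (l + 2)/(l - 8)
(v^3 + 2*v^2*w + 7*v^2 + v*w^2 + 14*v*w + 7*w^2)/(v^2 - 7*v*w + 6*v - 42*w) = (v^3 + 2*v^2*w + 7*v^2 + v*w^2 + 14*v*w + 7*w^2)/(v^2 - 7*v*w + 6*v - 42*w)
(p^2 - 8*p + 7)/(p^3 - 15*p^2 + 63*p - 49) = 1/(p - 7)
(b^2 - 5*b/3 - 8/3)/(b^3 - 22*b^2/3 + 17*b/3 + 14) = (3*b - 8)/(3*b^2 - 25*b + 42)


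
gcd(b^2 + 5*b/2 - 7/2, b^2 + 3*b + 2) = 1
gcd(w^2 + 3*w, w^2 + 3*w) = w^2 + 3*w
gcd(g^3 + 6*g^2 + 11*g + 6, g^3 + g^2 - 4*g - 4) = g^2 + 3*g + 2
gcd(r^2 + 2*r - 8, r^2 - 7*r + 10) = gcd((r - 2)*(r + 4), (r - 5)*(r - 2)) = r - 2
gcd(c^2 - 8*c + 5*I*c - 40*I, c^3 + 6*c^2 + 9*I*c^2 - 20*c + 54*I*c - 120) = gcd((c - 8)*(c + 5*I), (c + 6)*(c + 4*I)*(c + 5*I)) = c + 5*I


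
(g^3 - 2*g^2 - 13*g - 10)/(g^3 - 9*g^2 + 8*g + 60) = (g + 1)/(g - 6)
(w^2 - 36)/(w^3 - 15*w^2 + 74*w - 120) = (w + 6)/(w^2 - 9*w + 20)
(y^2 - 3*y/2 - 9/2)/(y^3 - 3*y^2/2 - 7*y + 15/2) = (2*y + 3)/(2*y^2 + 3*y - 5)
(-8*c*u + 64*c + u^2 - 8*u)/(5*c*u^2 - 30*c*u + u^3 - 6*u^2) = (-8*c*u + 64*c + u^2 - 8*u)/(u*(5*c*u - 30*c + u^2 - 6*u))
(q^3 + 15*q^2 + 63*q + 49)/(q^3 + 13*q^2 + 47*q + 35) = (q + 7)/(q + 5)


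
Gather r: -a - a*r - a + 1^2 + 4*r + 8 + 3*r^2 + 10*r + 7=-2*a + 3*r^2 + r*(14 - a) + 16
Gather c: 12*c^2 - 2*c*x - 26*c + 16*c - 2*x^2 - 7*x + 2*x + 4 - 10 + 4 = 12*c^2 + c*(-2*x - 10) - 2*x^2 - 5*x - 2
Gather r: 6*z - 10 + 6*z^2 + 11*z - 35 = 6*z^2 + 17*z - 45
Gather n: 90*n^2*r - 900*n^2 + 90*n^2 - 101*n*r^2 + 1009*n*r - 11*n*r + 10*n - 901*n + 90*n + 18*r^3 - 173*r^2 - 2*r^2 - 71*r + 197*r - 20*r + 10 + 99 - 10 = n^2*(90*r - 810) + n*(-101*r^2 + 998*r - 801) + 18*r^3 - 175*r^2 + 106*r + 99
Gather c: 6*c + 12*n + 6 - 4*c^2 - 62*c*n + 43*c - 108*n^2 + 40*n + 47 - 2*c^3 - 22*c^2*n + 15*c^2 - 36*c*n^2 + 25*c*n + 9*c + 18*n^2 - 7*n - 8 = -2*c^3 + c^2*(11 - 22*n) + c*(-36*n^2 - 37*n + 58) - 90*n^2 + 45*n + 45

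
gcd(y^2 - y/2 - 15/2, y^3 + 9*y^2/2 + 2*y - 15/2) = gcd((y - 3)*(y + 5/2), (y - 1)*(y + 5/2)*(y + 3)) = y + 5/2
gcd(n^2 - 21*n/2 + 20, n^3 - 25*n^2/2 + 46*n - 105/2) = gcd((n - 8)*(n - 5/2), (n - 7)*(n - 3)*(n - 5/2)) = n - 5/2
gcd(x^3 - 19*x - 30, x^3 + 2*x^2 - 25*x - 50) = x^2 - 3*x - 10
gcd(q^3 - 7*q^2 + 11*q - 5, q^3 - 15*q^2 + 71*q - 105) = q - 5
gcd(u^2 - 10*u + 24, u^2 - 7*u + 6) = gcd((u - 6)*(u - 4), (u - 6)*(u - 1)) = u - 6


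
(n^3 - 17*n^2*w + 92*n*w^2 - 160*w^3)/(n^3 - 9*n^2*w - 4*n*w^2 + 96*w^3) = (n - 5*w)/(n + 3*w)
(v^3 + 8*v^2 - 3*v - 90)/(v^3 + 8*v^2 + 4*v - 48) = (v^2 + 2*v - 15)/(v^2 + 2*v - 8)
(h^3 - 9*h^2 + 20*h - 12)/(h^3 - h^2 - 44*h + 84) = (h - 1)/(h + 7)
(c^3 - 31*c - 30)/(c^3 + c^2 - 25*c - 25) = (c - 6)/(c - 5)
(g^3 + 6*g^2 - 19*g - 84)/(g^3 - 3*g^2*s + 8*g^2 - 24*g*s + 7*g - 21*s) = (-g^2 + g + 12)/(-g^2 + 3*g*s - g + 3*s)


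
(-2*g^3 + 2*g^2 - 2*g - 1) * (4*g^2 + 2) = -8*g^5 + 8*g^4 - 12*g^3 - 4*g - 2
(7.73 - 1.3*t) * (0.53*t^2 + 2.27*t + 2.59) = -0.689*t^3 + 1.1459*t^2 + 14.1801*t + 20.0207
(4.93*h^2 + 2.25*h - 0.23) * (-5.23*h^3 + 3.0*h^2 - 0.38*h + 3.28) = -25.7839*h^5 + 3.0225*h^4 + 6.0795*h^3 + 14.6254*h^2 + 7.4674*h - 0.7544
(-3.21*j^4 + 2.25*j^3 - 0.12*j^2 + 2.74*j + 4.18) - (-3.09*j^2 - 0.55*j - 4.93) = -3.21*j^4 + 2.25*j^3 + 2.97*j^2 + 3.29*j + 9.11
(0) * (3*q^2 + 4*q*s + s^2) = 0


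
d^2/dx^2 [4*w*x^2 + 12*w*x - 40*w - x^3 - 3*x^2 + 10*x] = 8*w - 6*x - 6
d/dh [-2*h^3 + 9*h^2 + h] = -6*h^2 + 18*h + 1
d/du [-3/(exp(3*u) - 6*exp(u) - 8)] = 9*(exp(2*u) - 2)*exp(u)/(-exp(3*u) + 6*exp(u) + 8)^2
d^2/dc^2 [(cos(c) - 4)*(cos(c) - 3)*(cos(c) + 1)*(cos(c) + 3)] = -99*cos(c)/4 - 4*cos(2*c)^2 + 24*cos(2*c) + 27*cos(3*c)/4 + 2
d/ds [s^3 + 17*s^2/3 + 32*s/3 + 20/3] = 3*s^2 + 34*s/3 + 32/3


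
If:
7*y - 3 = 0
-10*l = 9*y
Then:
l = -27/70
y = 3/7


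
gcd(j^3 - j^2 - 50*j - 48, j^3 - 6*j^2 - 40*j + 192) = j^2 - 2*j - 48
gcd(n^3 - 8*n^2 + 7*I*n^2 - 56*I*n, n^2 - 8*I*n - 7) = 1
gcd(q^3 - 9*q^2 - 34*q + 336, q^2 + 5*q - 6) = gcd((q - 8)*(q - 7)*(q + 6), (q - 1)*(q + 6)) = q + 6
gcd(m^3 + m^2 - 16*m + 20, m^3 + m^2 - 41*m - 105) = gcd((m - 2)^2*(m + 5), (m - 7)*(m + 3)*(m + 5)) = m + 5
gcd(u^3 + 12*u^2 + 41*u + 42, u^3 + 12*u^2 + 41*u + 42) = u^3 + 12*u^2 + 41*u + 42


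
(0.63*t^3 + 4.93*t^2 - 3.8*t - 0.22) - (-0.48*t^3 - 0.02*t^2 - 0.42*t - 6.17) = 1.11*t^3 + 4.95*t^2 - 3.38*t + 5.95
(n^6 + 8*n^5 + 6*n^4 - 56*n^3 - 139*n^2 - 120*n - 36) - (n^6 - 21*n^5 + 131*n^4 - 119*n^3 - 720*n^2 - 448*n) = 29*n^5 - 125*n^4 + 63*n^3 + 581*n^2 + 328*n - 36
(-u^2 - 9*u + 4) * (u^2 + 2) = -u^4 - 9*u^3 + 2*u^2 - 18*u + 8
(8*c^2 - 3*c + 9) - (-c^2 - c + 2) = 9*c^2 - 2*c + 7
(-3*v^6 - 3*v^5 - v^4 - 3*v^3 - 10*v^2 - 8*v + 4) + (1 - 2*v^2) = -3*v^6 - 3*v^5 - v^4 - 3*v^3 - 12*v^2 - 8*v + 5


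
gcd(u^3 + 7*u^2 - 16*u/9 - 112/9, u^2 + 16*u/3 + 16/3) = u + 4/3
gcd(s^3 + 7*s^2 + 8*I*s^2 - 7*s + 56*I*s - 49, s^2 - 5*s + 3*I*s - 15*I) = 1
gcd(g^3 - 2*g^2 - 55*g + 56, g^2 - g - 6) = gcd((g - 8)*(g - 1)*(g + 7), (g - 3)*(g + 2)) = 1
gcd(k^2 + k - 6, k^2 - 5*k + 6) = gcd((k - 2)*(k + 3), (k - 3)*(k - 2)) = k - 2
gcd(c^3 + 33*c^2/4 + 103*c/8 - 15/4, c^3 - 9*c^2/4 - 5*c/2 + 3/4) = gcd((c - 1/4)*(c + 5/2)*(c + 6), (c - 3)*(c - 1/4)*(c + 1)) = c - 1/4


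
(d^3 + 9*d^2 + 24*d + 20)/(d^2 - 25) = (d^2 + 4*d + 4)/(d - 5)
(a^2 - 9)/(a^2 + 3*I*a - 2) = (a^2 - 9)/(a^2 + 3*I*a - 2)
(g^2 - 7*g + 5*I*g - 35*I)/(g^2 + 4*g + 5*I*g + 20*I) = (g - 7)/(g + 4)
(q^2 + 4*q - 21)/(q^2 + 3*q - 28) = (q - 3)/(q - 4)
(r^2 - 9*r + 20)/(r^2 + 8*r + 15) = (r^2 - 9*r + 20)/(r^2 + 8*r + 15)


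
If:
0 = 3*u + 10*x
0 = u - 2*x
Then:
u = 0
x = 0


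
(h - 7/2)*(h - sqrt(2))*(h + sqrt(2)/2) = h^3 - 7*h^2/2 - sqrt(2)*h^2/2 - h + 7*sqrt(2)*h/4 + 7/2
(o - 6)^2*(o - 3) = o^3 - 15*o^2 + 72*o - 108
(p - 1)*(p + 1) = p^2 - 1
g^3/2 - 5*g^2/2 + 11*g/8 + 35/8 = (g/2 + 1/2)*(g - 7/2)*(g - 5/2)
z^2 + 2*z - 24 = (z - 4)*(z + 6)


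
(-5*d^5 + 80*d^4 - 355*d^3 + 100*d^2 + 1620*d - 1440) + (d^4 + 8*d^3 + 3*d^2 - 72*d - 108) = -5*d^5 + 81*d^4 - 347*d^3 + 103*d^2 + 1548*d - 1548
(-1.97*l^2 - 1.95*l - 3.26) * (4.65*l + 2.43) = -9.1605*l^3 - 13.8546*l^2 - 19.8975*l - 7.9218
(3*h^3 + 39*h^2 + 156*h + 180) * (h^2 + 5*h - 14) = 3*h^5 + 54*h^4 + 309*h^3 + 414*h^2 - 1284*h - 2520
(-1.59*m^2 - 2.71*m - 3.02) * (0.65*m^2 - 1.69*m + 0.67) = -1.0335*m^4 + 0.9256*m^3 + 1.5516*m^2 + 3.2881*m - 2.0234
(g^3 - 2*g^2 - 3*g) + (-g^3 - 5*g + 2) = -2*g^2 - 8*g + 2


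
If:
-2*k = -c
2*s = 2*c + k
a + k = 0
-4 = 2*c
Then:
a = 1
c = -2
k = -1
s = -5/2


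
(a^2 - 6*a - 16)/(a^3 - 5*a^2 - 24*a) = (a + 2)/(a*(a + 3))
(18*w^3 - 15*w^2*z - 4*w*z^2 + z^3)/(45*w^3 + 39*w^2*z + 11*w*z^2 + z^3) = (6*w^2 - 7*w*z + z^2)/(15*w^2 + 8*w*z + z^2)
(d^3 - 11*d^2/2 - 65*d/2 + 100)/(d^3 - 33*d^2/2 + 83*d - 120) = (d + 5)/(d - 6)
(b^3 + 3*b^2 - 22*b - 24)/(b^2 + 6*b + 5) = (b^2 + 2*b - 24)/(b + 5)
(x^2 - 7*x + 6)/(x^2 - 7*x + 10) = (x^2 - 7*x + 6)/(x^2 - 7*x + 10)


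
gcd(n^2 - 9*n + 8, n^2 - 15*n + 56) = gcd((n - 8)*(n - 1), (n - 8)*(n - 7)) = n - 8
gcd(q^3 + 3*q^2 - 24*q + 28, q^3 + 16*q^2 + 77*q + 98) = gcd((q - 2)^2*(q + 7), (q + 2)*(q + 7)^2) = q + 7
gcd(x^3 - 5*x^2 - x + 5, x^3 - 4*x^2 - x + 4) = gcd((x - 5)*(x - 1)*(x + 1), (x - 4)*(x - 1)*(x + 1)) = x^2 - 1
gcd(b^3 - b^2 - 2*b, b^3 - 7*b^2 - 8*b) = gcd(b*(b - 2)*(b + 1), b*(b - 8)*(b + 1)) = b^2 + b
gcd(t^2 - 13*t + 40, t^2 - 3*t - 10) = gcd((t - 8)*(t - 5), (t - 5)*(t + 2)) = t - 5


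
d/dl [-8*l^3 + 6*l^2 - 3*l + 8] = -24*l^2 + 12*l - 3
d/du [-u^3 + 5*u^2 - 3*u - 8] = -3*u^2 + 10*u - 3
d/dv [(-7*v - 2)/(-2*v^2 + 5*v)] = 2*(-7*v^2 - 4*v + 5)/(v^2*(4*v^2 - 20*v + 25))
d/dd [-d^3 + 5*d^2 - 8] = d*(10 - 3*d)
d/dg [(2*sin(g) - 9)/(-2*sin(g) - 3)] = -24*cos(g)/(2*sin(g) + 3)^2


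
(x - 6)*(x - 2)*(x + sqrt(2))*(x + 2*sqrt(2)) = x^4 - 8*x^3 + 3*sqrt(2)*x^3 - 24*sqrt(2)*x^2 + 16*x^2 - 32*x + 36*sqrt(2)*x + 48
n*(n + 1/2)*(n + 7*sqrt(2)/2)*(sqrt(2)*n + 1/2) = sqrt(2)*n^4 + sqrt(2)*n^3/2 + 15*n^3/2 + 7*sqrt(2)*n^2/4 + 15*n^2/4 + 7*sqrt(2)*n/8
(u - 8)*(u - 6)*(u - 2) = u^3 - 16*u^2 + 76*u - 96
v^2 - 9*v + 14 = (v - 7)*(v - 2)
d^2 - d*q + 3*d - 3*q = (d + 3)*(d - q)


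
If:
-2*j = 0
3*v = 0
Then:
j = 0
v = 0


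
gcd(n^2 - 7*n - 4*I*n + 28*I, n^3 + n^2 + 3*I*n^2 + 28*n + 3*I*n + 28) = n - 4*I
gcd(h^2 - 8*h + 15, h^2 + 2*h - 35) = h - 5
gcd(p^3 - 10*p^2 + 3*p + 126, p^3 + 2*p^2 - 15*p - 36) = p + 3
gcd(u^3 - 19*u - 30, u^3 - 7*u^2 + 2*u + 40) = u^2 - 3*u - 10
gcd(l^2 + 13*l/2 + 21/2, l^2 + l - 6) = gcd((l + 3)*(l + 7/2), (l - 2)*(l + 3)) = l + 3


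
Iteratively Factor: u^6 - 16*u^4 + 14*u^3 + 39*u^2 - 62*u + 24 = (u + 4)*(u^5 - 4*u^4 + 14*u^2 - 17*u + 6) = (u - 1)*(u + 4)*(u^4 - 3*u^3 - 3*u^2 + 11*u - 6) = (u - 1)^2*(u + 4)*(u^3 - 2*u^2 - 5*u + 6) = (u - 1)^3*(u + 4)*(u^2 - u - 6) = (u - 3)*(u - 1)^3*(u + 4)*(u + 2)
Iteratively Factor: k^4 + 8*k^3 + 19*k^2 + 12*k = (k + 1)*(k^3 + 7*k^2 + 12*k) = (k + 1)*(k + 3)*(k^2 + 4*k) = (k + 1)*(k + 3)*(k + 4)*(k)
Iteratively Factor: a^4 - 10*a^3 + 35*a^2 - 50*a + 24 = (a - 3)*(a^3 - 7*a^2 + 14*a - 8) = (a - 3)*(a - 2)*(a^2 - 5*a + 4) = (a - 4)*(a - 3)*(a - 2)*(a - 1)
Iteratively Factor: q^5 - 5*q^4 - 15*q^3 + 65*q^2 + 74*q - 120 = (q + 2)*(q^4 - 7*q^3 - q^2 + 67*q - 60) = (q - 1)*(q + 2)*(q^3 - 6*q^2 - 7*q + 60) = (q - 4)*(q - 1)*(q + 2)*(q^2 - 2*q - 15) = (q - 5)*(q - 4)*(q - 1)*(q + 2)*(q + 3)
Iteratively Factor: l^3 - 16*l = (l - 4)*(l^2 + 4*l) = l*(l - 4)*(l + 4)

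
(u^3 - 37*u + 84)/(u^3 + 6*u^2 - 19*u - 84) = (u - 3)/(u + 3)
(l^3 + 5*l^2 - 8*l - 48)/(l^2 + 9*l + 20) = (l^2 + l - 12)/(l + 5)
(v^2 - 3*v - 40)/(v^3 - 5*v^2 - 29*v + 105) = (v - 8)/(v^2 - 10*v + 21)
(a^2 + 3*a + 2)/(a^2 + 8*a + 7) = (a + 2)/(a + 7)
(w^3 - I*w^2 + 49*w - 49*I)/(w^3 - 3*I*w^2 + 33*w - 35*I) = (w + 7*I)/(w + 5*I)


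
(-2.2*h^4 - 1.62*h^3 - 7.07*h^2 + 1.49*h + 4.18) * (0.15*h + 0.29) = -0.33*h^5 - 0.881*h^4 - 1.5303*h^3 - 1.8268*h^2 + 1.0591*h + 1.2122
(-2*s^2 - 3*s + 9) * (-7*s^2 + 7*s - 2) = 14*s^4 + 7*s^3 - 80*s^2 + 69*s - 18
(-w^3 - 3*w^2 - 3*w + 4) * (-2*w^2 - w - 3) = 2*w^5 + 7*w^4 + 12*w^3 + 4*w^2 + 5*w - 12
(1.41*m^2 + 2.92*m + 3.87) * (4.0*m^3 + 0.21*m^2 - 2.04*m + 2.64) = 5.64*m^5 + 11.9761*m^4 + 13.2168*m^3 - 1.4217*m^2 - 0.186*m + 10.2168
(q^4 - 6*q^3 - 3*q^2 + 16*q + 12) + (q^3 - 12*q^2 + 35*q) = q^4 - 5*q^3 - 15*q^2 + 51*q + 12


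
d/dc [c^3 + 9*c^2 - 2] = 3*c*(c + 6)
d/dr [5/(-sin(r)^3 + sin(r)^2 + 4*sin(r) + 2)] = 5*(3*sin(r)^2 - 2*sin(r) - 4)*cos(r)/(-sin(r)^3 + sin(r)^2 + 4*sin(r) + 2)^2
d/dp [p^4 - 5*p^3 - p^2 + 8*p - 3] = 4*p^3 - 15*p^2 - 2*p + 8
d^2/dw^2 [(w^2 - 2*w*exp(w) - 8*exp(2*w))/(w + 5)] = 2*(-w^3*exp(w) - 16*w^2*exp(2*w) - 10*w^2*exp(w) - 144*w*exp(2*w) - 35*w*exp(w) - 328*exp(2*w) - 40*exp(w) + 25)/(w^3 + 15*w^2 + 75*w + 125)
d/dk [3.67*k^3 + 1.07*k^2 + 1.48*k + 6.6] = 11.01*k^2 + 2.14*k + 1.48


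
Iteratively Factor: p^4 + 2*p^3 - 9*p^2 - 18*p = (p + 3)*(p^3 - p^2 - 6*p) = (p - 3)*(p + 3)*(p^2 + 2*p) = p*(p - 3)*(p + 3)*(p + 2)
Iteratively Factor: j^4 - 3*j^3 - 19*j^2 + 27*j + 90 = (j + 2)*(j^3 - 5*j^2 - 9*j + 45) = (j + 2)*(j + 3)*(j^2 - 8*j + 15) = (j - 5)*(j + 2)*(j + 3)*(j - 3)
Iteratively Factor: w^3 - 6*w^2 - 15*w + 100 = (w - 5)*(w^2 - w - 20) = (w - 5)^2*(w + 4)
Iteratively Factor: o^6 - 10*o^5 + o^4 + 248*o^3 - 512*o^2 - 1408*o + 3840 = (o - 5)*(o^5 - 5*o^4 - 24*o^3 + 128*o^2 + 128*o - 768) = (o - 5)*(o - 4)*(o^4 - o^3 - 28*o^2 + 16*o + 192) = (o - 5)*(o - 4)^2*(o^3 + 3*o^2 - 16*o - 48) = (o - 5)*(o - 4)^3*(o^2 + 7*o + 12) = (o - 5)*(o - 4)^3*(o + 4)*(o + 3)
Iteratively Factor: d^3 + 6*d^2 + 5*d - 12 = (d + 4)*(d^2 + 2*d - 3) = (d + 3)*(d + 4)*(d - 1)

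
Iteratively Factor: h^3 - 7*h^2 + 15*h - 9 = (h - 1)*(h^2 - 6*h + 9) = (h - 3)*(h - 1)*(h - 3)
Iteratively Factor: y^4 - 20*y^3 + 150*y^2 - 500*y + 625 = (y - 5)*(y^3 - 15*y^2 + 75*y - 125) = (y - 5)^2*(y^2 - 10*y + 25) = (y - 5)^3*(y - 5)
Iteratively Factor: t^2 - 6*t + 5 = (t - 1)*(t - 5)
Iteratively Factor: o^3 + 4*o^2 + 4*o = (o)*(o^2 + 4*o + 4) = o*(o + 2)*(o + 2)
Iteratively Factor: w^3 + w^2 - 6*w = (w - 2)*(w^2 + 3*w) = (w - 2)*(w + 3)*(w)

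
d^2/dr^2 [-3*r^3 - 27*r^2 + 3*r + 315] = -18*r - 54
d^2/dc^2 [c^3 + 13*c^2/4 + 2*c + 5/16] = 6*c + 13/2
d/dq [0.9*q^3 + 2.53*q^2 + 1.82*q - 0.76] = 2.7*q^2 + 5.06*q + 1.82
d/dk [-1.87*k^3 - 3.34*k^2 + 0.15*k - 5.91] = -5.61*k^2 - 6.68*k + 0.15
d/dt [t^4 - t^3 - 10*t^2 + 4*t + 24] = 4*t^3 - 3*t^2 - 20*t + 4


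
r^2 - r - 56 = (r - 8)*(r + 7)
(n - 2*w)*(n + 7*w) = n^2 + 5*n*w - 14*w^2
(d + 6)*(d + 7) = d^2 + 13*d + 42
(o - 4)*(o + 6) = o^2 + 2*o - 24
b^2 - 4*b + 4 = (b - 2)^2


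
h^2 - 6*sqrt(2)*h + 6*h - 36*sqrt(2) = (h + 6)*(h - 6*sqrt(2))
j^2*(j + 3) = j^3 + 3*j^2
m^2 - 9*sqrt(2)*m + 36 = (m - 6*sqrt(2))*(m - 3*sqrt(2))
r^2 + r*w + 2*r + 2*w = (r + 2)*(r + w)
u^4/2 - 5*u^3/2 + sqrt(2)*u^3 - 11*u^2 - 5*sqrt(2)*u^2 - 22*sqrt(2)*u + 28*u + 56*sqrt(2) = (u/2 + sqrt(2))*(u - 7)*(u - 2)*(u + 4)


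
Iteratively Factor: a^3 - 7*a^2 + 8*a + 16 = (a - 4)*(a^2 - 3*a - 4) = (a - 4)^2*(a + 1)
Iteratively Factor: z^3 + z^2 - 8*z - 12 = (z - 3)*(z^2 + 4*z + 4) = (z - 3)*(z + 2)*(z + 2)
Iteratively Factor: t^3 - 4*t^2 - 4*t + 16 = (t - 4)*(t^2 - 4) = (t - 4)*(t + 2)*(t - 2)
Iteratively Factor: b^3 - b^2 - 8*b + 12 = (b - 2)*(b^2 + b - 6) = (b - 2)^2*(b + 3)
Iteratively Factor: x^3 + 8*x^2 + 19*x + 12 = (x + 3)*(x^2 + 5*x + 4) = (x + 3)*(x + 4)*(x + 1)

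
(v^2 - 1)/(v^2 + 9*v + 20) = (v^2 - 1)/(v^2 + 9*v + 20)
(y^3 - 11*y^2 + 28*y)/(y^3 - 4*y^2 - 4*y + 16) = y*(y - 7)/(y^2 - 4)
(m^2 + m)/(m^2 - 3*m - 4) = m/(m - 4)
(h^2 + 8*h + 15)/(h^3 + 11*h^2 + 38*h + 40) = (h + 3)/(h^2 + 6*h + 8)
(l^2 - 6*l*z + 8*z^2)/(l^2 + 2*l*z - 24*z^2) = (l - 2*z)/(l + 6*z)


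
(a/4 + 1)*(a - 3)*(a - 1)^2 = a^4/4 - a^3/4 - 13*a^2/4 + 25*a/4 - 3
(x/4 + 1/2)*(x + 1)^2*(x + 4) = x^4/4 + 2*x^3 + 21*x^2/4 + 11*x/2 + 2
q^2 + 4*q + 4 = (q + 2)^2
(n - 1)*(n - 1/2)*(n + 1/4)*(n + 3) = n^4 + 7*n^3/4 - 29*n^2/8 + n/2 + 3/8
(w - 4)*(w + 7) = w^2 + 3*w - 28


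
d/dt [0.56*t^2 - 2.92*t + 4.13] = 1.12*t - 2.92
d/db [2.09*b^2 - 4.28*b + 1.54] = 4.18*b - 4.28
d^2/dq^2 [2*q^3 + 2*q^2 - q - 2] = 12*q + 4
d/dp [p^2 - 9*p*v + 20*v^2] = 2*p - 9*v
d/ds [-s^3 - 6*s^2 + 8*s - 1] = -3*s^2 - 12*s + 8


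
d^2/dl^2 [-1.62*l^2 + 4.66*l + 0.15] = -3.24000000000000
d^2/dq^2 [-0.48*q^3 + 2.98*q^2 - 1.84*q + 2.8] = 5.96 - 2.88*q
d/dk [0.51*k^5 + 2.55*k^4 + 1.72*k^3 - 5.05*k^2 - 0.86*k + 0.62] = 2.55*k^4 + 10.2*k^3 + 5.16*k^2 - 10.1*k - 0.86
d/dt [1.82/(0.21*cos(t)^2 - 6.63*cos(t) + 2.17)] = (0.7644*cos(t) - 12.0666)*sin(t)/(0.21*cos(t)^2 - 6.63*cos(t) + 2.17)^2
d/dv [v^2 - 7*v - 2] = 2*v - 7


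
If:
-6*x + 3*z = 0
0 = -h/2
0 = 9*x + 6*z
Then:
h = 0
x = 0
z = 0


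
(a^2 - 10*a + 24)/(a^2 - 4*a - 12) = (a - 4)/(a + 2)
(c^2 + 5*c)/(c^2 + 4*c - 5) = c/(c - 1)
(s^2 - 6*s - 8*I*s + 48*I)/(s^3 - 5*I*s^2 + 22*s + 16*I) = (s - 6)/(s^2 + 3*I*s - 2)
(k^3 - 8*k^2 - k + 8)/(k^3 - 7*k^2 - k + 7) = (k - 8)/(k - 7)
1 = 1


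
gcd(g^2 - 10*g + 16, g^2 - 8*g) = g - 8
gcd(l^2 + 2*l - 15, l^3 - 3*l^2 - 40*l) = l + 5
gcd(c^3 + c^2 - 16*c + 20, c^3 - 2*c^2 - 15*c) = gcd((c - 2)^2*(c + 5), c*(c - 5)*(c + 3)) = 1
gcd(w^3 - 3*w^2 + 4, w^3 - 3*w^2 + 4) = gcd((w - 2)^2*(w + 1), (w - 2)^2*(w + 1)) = w^3 - 3*w^2 + 4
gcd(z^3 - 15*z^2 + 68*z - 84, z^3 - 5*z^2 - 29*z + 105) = z - 7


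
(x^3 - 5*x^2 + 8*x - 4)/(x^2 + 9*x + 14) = (x^3 - 5*x^2 + 8*x - 4)/(x^2 + 9*x + 14)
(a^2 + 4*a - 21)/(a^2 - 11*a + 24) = (a + 7)/(a - 8)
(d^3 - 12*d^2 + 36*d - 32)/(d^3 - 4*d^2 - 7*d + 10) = (d^3 - 12*d^2 + 36*d - 32)/(d^3 - 4*d^2 - 7*d + 10)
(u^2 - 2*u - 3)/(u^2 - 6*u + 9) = (u + 1)/(u - 3)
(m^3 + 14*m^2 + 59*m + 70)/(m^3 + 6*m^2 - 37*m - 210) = (m + 2)/(m - 6)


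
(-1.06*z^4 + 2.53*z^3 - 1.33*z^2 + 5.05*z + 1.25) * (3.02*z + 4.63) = -3.2012*z^5 + 2.7328*z^4 + 7.6973*z^3 + 9.0931*z^2 + 27.1565*z + 5.7875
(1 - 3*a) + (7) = 8 - 3*a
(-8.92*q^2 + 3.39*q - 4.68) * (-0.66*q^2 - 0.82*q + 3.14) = 5.8872*q^4 + 5.077*q^3 - 27.6998*q^2 + 14.4822*q - 14.6952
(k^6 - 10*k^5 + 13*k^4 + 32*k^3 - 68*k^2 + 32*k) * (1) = k^6 - 10*k^5 + 13*k^4 + 32*k^3 - 68*k^2 + 32*k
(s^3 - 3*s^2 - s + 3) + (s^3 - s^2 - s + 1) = 2*s^3 - 4*s^2 - 2*s + 4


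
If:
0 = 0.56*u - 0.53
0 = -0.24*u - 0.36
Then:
No Solution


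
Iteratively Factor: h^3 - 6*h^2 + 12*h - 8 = (h - 2)*(h^2 - 4*h + 4) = (h - 2)^2*(h - 2)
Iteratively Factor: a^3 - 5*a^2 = (a)*(a^2 - 5*a) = a*(a - 5)*(a)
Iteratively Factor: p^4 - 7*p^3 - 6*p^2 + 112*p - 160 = (p - 2)*(p^3 - 5*p^2 - 16*p + 80) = (p - 5)*(p - 2)*(p^2 - 16) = (p - 5)*(p - 2)*(p + 4)*(p - 4)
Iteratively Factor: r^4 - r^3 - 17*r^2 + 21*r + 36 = (r - 3)*(r^3 + 2*r^2 - 11*r - 12) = (r - 3)*(r + 4)*(r^2 - 2*r - 3) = (r - 3)*(r + 1)*(r + 4)*(r - 3)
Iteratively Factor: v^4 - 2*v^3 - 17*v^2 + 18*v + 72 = (v + 2)*(v^3 - 4*v^2 - 9*v + 36) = (v + 2)*(v + 3)*(v^2 - 7*v + 12) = (v - 4)*(v + 2)*(v + 3)*(v - 3)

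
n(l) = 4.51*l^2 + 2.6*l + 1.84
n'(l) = 9.02*l + 2.6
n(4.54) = 106.60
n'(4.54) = 43.55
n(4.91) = 123.33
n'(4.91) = 46.89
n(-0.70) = 2.23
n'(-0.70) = -3.71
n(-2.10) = 16.27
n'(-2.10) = -16.34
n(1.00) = 8.95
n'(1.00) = 11.62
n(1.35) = 13.57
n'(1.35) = 14.78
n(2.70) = 41.74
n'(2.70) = 26.95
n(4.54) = 106.60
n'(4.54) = 43.55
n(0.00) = 1.84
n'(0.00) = 2.60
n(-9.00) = 343.75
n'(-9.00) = -78.58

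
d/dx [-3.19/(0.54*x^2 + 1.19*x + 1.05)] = (3.4452*x + 3.7961)/(0.54*x^2 + 1.19*x + 1.05)^2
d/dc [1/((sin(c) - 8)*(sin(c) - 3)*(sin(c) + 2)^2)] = (-4*sin(c)^2 + 29*sin(c) - 26)*cos(c)/((sin(c) - 8)^2*(sin(c) - 3)^2*(sin(c) + 2)^3)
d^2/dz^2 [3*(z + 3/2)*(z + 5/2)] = 6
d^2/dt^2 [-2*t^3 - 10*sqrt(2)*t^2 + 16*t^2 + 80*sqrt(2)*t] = -12*t - 20*sqrt(2) + 32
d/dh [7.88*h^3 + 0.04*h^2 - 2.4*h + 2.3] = 23.64*h^2 + 0.08*h - 2.4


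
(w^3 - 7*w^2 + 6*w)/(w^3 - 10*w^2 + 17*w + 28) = w*(w^2 - 7*w + 6)/(w^3 - 10*w^2 + 17*w + 28)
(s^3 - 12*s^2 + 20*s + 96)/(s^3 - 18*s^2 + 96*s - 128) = (s^2 - 4*s - 12)/(s^2 - 10*s + 16)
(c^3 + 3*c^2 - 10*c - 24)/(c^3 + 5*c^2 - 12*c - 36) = (c + 4)/(c + 6)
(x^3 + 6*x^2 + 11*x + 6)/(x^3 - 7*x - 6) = (x + 3)/(x - 3)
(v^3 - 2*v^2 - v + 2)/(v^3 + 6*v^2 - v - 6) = (v - 2)/(v + 6)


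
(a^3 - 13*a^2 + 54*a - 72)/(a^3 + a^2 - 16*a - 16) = (a^2 - 9*a + 18)/(a^2 + 5*a + 4)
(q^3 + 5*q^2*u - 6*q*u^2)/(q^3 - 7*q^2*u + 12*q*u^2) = (q^2 + 5*q*u - 6*u^2)/(q^2 - 7*q*u + 12*u^2)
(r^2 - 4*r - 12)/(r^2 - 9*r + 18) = (r + 2)/(r - 3)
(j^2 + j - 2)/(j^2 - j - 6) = (j - 1)/(j - 3)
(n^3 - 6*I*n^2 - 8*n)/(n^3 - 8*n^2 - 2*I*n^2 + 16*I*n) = (n - 4*I)/(n - 8)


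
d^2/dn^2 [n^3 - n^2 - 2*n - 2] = 6*n - 2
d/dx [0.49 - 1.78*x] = -1.78000000000000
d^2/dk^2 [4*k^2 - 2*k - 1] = 8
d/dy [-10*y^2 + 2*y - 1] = 2 - 20*y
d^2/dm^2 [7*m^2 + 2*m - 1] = 14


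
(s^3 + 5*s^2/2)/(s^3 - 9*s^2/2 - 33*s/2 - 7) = s^2*(2*s + 5)/(2*s^3 - 9*s^2 - 33*s - 14)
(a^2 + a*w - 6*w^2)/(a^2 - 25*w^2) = (a^2 + a*w - 6*w^2)/(a^2 - 25*w^2)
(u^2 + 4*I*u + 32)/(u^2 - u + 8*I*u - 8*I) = (u - 4*I)/(u - 1)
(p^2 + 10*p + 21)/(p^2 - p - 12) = (p + 7)/(p - 4)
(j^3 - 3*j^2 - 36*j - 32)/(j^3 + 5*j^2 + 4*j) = (j - 8)/j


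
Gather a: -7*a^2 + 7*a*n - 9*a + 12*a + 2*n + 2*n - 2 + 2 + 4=-7*a^2 + a*(7*n + 3) + 4*n + 4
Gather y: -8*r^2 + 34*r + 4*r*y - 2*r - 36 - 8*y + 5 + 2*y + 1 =-8*r^2 + 32*r + y*(4*r - 6) - 30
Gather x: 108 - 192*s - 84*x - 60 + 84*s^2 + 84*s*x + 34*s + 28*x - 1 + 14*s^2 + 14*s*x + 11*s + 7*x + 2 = 98*s^2 - 147*s + x*(98*s - 49) + 49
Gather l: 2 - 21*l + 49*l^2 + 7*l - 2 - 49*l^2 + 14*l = 0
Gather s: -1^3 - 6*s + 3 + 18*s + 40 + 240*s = 252*s + 42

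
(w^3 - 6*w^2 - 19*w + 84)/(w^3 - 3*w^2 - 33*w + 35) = (w^2 + w - 12)/(w^2 + 4*w - 5)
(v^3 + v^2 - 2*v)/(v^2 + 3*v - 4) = v*(v + 2)/(v + 4)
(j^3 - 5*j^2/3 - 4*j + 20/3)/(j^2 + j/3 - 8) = (3*j^3 - 5*j^2 - 12*j + 20)/(3*j^2 + j - 24)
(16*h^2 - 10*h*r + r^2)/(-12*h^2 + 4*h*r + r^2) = (-8*h + r)/(6*h + r)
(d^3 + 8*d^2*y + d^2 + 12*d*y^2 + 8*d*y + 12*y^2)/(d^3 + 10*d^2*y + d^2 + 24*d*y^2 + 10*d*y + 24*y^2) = (d + 2*y)/(d + 4*y)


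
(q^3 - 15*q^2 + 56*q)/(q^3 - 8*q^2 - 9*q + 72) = q*(q - 7)/(q^2 - 9)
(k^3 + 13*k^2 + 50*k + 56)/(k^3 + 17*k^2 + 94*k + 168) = (k + 2)/(k + 6)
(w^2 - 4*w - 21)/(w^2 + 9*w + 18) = (w - 7)/(w + 6)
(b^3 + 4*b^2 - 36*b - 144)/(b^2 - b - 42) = (b^2 - 2*b - 24)/(b - 7)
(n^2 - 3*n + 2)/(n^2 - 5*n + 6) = (n - 1)/(n - 3)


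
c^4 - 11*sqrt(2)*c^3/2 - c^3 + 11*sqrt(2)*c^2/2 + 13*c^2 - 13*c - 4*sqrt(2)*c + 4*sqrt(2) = (c - 1)*(c - 4*sqrt(2))*(c - sqrt(2))*(c - sqrt(2)/2)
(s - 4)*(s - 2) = s^2 - 6*s + 8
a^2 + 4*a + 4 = (a + 2)^2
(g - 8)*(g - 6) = g^2 - 14*g + 48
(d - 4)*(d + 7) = d^2 + 3*d - 28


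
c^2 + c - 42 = (c - 6)*(c + 7)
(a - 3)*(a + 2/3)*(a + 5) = a^3 + 8*a^2/3 - 41*a/3 - 10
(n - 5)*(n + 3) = n^2 - 2*n - 15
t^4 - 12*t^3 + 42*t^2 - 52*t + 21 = (t - 7)*(t - 3)*(t - 1)^2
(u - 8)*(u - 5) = u^2 - 13*u + 40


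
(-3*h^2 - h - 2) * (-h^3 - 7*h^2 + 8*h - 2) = 3*h^5 + 22*h^4 - 15*h^3 + 12*h^2 - 14*h + 4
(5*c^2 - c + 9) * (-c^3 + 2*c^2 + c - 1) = -5*c^5 + 11*c^4 - 6*c^3 + 12*c^2 + 10*c - 9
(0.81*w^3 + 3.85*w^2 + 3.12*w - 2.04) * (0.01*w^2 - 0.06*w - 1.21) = 0.0081*w^5 - 0.0101*w^4 - 1.1799*w^3 - 4.8661*w^2 - 3.6528*w + 2.4684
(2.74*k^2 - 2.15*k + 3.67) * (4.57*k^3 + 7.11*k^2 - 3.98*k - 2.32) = 12.5218*k^5 + 9.6559*k^4 - 9.4198*k^3 + 28.2939*k^2 - 9.6186*k - 8.5144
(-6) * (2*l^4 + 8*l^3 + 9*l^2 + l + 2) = -12*l^4 - 48*l^3 - 54*l^2 - 6*l - 12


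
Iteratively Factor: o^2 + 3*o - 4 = (o - 1)*(o + 4)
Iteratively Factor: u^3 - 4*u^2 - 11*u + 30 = (u + 3)*(u^2 - 7*u + 10) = (u - 2)*(u + 3)*(u - 5)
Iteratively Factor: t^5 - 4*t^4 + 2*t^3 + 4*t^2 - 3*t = (t - 3)*(t^4 - t^3 - t^2 + t) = (t - 3)*(t - 1)*(t^3 - t) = (t - 3)*(t - 1)^2*(t^2 + t) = (t - 3)*(t - 1)^2*(t + 1)*(t)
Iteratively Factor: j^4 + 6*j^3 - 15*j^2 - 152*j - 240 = (j + 4)*(j^3 + 2*j^2 - 23*j - 60) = (j - 5)*(j + 4)*(j^2 + 7*j + 12) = (j - 5)*(j + 4)^2*(j + 3)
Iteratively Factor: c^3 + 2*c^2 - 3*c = (c + 3)*(c^2 - c) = c*(c + 3)*(c - 1)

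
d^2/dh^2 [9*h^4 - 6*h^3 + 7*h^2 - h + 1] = 108*h^2 - 36*h + 14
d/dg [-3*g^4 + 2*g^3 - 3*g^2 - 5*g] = -12*g^3 + 6*g^2 - 6*g - 5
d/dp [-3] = 0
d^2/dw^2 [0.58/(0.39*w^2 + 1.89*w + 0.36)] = (-0.176436*w^2 - 0.855036*w + 0.58*(0.78*w + 1.89)*(1.56*w + 3.78) - 0.162864)/(0.39*w^2 + 1.89*w + 0.36)^3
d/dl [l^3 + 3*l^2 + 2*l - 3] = 3*l^2 + 6*l + 2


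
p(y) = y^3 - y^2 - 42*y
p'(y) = 3*y^2 - 2*y - 42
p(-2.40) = 81.22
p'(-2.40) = -19.92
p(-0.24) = 10.01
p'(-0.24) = -41.35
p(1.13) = -47.29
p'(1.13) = -40.43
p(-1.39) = 53.76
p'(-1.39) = -33.42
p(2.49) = -95.34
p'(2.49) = -28.38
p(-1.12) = 44.38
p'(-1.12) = -36.00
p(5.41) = -98.15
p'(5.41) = 34.98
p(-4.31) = 82.38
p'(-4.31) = 22.35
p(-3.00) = 90.00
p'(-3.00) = -9.00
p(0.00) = 0.00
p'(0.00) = -42.00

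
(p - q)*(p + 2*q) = p^2 + p*q - 2*q^2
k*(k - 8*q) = k^2 - 8*k*q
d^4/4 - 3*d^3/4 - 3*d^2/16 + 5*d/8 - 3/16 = (d/4 + 1/4)*(d - 3)*(d - 1/2)^2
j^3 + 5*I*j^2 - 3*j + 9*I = (j - I)*(j + 3*I)^2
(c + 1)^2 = c^2 + 2*c + 1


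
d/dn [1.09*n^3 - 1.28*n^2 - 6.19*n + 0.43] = 3.27*n^2 - 2.56*n - 6.19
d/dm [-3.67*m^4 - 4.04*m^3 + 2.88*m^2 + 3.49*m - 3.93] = -14.68*m^3 - 12.12*m^2 + 5.76*m + 3.49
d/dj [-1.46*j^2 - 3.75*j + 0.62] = -2.92*j - 3.75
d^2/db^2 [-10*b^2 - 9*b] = -20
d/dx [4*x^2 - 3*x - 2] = 8*x - 3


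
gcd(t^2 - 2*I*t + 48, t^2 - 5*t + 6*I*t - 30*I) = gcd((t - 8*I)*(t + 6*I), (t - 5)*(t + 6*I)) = t + 6*I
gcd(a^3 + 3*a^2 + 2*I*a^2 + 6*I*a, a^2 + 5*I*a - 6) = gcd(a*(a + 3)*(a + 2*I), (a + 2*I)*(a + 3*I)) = a + 2*I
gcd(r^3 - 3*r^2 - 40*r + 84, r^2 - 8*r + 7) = r - 7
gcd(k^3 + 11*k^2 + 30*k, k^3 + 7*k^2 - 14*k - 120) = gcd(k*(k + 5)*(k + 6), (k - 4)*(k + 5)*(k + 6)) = k^2 + 11*k + 30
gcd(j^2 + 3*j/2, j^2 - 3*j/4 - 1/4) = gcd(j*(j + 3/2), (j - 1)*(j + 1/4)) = 1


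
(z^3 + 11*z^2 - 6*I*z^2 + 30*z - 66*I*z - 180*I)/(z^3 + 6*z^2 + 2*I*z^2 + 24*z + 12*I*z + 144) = (z^2 + z*(5 - 6*I) - 30*I)/(z^2 + 2*I*z + 24)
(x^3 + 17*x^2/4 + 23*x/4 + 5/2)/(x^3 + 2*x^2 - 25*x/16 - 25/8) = 4*(x + 1)/(4*x - 5)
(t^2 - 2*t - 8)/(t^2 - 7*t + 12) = (t + 2)/(t - 3)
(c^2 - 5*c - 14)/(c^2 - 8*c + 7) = (c + 2)/(c - 1)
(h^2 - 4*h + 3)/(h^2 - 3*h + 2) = (h - 3)/(h - 2)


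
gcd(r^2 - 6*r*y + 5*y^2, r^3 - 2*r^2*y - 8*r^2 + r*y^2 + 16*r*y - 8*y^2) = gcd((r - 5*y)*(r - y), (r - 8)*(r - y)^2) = -r + y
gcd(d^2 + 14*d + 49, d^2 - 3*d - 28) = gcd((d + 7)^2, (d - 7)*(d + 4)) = 1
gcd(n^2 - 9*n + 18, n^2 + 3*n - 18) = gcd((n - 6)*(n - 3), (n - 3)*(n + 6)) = n - 3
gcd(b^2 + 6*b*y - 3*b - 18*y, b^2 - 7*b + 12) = b - 3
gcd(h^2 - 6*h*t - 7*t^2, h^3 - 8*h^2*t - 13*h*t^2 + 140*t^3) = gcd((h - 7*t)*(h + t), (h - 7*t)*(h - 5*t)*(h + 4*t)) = -h + 7*t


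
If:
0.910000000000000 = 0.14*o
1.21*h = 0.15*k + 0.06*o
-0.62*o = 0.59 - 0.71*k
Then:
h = 1.13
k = 6.51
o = 6.50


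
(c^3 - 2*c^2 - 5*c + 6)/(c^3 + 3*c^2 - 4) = (c - 3)/(c + 2)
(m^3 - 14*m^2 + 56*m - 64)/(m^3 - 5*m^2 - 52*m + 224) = (m - 2)/(m + 7)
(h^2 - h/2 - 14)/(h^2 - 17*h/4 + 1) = 2*(2*h + 7)/(4*h - 1)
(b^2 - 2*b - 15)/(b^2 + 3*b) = (b - 5)/b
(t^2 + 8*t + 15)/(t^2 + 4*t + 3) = (t + 5)/(t + 1)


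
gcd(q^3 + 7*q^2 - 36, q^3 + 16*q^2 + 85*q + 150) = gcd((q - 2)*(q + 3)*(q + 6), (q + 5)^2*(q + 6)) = q + 6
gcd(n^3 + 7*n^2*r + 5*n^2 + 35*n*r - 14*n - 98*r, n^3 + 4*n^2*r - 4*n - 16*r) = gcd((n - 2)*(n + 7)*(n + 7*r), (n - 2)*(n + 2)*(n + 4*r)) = n - 2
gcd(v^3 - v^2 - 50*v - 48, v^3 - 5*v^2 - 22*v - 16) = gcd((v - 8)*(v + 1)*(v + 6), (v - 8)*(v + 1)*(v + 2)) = v^2 - 7*v - 8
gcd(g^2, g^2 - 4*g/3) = g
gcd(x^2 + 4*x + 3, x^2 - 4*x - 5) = x + 1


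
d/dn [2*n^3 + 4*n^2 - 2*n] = 6*n^2 + 8*n - 2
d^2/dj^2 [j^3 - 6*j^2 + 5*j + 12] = 6*j - 12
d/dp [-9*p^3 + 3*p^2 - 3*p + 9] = -27*p^2 + 6*p - 3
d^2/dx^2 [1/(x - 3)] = 2/(x - 3)^3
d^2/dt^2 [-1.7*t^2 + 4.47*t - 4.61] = -3.40000000000000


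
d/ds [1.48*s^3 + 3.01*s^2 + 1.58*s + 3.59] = 4.44*s^2 + 6.02*s + 1.58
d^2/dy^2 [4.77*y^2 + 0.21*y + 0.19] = 9.54000000000000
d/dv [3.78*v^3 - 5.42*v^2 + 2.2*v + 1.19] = 11.34*v^2 - 10.84*v + 2.2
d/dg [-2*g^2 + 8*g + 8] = 8 - 4*g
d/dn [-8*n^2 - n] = -16*n - 1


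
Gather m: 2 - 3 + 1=0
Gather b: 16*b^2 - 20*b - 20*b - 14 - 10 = 16*b^2 - 40*b - 24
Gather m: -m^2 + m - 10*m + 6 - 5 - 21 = -m^2 - 9*m - 20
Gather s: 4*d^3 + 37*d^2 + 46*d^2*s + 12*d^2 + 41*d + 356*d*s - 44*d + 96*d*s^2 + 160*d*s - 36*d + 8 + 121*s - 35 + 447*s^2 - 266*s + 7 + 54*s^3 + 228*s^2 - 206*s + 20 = 4*d^3 + 49*d^2 - 39*d + 54*s^3 + s^2*(96*d + 675) + s*(46*d^2 + 516*d - 351)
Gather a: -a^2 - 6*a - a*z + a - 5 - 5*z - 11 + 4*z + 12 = -a^2 + a*(-z - 5) - z - 4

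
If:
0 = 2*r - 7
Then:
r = 7/2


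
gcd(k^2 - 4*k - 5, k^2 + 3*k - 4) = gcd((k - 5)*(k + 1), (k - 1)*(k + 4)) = 1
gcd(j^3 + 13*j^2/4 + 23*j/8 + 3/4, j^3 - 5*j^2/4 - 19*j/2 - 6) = j^2 + 11*j/4 + 3/2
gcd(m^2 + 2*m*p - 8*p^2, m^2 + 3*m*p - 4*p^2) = m + 4*p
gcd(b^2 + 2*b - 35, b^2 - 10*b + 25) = b - 5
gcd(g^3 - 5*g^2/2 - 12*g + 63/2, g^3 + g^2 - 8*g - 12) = g - 3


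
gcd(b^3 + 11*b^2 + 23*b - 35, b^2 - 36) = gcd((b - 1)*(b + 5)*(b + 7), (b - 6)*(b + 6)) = 1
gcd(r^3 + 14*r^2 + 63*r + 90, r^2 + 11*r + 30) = r^2 + 11*r + 30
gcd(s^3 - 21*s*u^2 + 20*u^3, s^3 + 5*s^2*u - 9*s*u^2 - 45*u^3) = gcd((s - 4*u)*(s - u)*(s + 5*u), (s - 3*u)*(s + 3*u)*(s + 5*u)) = s + 5*u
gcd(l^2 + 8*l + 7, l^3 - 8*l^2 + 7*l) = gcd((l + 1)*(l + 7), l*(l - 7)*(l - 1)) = 1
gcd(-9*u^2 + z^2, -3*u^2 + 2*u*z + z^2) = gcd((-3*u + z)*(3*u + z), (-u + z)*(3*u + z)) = 3*u + z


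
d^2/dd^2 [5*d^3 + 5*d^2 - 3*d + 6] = 30*d + 10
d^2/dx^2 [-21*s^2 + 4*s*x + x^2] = 2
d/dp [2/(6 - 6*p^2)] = 2*p/(3*(p^2 - 1)^2)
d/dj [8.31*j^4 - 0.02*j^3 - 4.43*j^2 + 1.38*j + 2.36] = 33.24*j^3 - 0.06*j^2 - 8.86*j + 1.38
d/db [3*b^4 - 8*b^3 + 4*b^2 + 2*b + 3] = 12*b^3 - 24*b^2 + 8*b + 2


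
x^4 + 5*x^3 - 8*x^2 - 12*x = x*(x - 2)*(x + 1)*(x + 6)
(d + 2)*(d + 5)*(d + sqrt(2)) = d^3 + sqrt(2)*d^2 + 7*d^2 + 7*sqrt(2)*d + 10*d + 10*sqrt(2)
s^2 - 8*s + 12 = (s - 6)*(s - 2)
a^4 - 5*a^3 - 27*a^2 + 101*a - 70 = (a - 7)*(a - 2)*(a - 1)*(a + 5)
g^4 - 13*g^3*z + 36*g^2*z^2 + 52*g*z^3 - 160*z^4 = (g - 8*z)*(g - 5*z)*(g - 2*z)*(g + 2*z)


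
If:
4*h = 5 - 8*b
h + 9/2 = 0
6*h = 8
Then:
No Solution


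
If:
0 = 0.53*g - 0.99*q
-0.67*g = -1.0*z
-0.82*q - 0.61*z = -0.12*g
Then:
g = 0.00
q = 0.00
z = 0.00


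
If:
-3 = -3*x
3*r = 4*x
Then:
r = 4/3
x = 1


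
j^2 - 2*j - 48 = (j - 8)*(j + 6)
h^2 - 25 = (h - 5)*(h + 5)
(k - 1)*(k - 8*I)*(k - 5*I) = k^3 - k^2 - 13*I*k^2 - 40*k + 13*I*k + 40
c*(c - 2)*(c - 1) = c^3 - 3*c^2 + 2*c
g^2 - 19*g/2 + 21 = (g - 6)*(g - 7/2)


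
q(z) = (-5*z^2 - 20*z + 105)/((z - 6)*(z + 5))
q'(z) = (-10*z - 20)/((z - 6)*(z + 5)) - (-5*z^2 - 20*z + 105)/((z - 6)*(z + 5)^2) - (-5*z^2 - 20*z + 105)/((z - 6)^2*(z + 5)) = 5*(5*z^2 + 18*z + 141)/(z^4 - 2*z^3 - 59*z^2 + 60*z + 900)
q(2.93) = -0.14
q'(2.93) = 2.00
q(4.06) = 3.34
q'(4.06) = 4.80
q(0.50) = -3.10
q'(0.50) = 0.83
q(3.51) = 1.26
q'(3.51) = 2.96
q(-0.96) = -4.25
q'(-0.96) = 0.81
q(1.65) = -2.02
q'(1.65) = 1.10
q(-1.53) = -4.74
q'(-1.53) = 0.92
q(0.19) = -3.35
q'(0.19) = 0.80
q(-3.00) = -6.67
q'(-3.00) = 2.04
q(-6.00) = 3.75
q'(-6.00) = 7.40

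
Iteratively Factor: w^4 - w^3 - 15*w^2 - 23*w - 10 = (w + 1)*(w^3 - 2*w^2 - 13*w - 10) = (w + 1)^2*(w^2 - 3*w - 10) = (w - 5)*(w + 1)^2*(w + 2)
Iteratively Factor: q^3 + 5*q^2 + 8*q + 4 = (q + 2)*(q^2 + 3*q + 2) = (q + 2)^2*(q + 1)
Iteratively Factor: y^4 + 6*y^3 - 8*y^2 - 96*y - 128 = (y + 4)*(y^3 + 2*y^2 - 16*y - 32) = (y + 4)^2*(y^2 - 2*y - 8) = (y + 2)*(y + 4)^2*(y - 4)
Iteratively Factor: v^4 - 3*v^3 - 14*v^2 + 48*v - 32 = (v + 4)*(v^3 - 7*v^2 + 14*v - 8) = (v - 1)*(v + 4)*(v^2 - 6*v + 8) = (v - 4)*(v - 1)*(v + 4)*(v - 2)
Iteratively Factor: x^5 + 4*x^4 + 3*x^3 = (x)*(x^4 + 4*x^3 + 3*x^2) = x^2*(x^3 + 4*x^2 + 3*x) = x^3*(x^2 + 4*x + 3) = x^3*(x + 1)*(x + 3)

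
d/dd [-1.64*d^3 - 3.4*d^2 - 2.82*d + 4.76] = -4.92*d^2 - 6.8*d - 2.82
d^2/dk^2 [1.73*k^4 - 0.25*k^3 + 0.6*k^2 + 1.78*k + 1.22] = 20.76*k^2 - 1.5*k + 1.2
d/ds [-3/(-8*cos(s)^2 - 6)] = 6*sin(2*s)/(2*cos(2*s) + 5)^2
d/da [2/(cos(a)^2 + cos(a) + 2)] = 2*(2*cos(a) + 1)*sin(a)/(cos(a)^2 + cos(a) + 2)^2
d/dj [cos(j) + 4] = -sin(j)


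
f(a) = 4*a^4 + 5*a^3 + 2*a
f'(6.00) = 3998.00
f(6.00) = 6276.00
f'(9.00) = 12881.00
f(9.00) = 29907.00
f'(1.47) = 85.24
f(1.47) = 37.50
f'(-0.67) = 3.92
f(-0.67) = -2.04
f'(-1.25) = -5.81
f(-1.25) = -2.50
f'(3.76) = 1064.58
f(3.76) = 1072.79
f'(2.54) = 360.97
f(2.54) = 253.51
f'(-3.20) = -368.69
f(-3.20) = 249.19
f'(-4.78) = -1402.72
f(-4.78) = 1532.56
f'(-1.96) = -60.85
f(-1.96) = 17.46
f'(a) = 16*a^3 + 15*a^2 + 2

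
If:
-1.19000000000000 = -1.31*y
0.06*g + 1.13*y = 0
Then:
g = -17.11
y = 0.91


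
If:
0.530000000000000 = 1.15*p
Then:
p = 0.46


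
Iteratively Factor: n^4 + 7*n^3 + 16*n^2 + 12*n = (n + 3)*(n^3 + 4*n^2 + 4*n) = (n + 2)*(n + 3)*(n^2 + 2*n) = n*(n + 2)*(n + 3)*(n + 2)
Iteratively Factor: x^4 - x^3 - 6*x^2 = (x + 2)*(x^3 - 3*x^2) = x*(x + 2)*(x^2 - 3*x) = x*(x - 3)*(x + 2)*(x)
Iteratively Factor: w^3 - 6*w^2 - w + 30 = (w - 3)*(w^2 - 3*w - 10) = (w - 5)*(w - 3)*(w + 2)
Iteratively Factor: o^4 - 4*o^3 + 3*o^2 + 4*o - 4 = (o - 2)*(o^3 - 2*o^2 - o + 2) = (o - 2)*(o - 1)*(o^2 - o - 2) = (o - 2)^2*(o - 1)*(o + 1)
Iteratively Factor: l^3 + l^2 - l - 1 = (l - 1)*(l^2 + 2*l + 1) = (l - 1)*(l + 1)*(l + 1)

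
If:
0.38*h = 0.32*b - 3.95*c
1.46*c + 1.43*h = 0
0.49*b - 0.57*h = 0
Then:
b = 0.00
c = 0.00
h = 0.00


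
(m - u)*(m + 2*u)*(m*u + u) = m^3*u + m^2*u^2 + m^2*u - 2*m*u^3 + m*u^2 - 2*u^3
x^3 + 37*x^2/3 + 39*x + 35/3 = (x + 1/3)*(x + 5)*(x + 7)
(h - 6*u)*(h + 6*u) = h^2 - 36*u^2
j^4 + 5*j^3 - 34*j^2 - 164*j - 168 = (j - 6)*(j + 2)^2*(j + 7)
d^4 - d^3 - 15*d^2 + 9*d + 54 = (d - 3)^2*(d + 2)*(d + 3)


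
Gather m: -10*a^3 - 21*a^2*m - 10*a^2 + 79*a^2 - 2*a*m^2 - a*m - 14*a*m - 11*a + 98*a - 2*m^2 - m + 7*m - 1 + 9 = -10*a^3 + 69*a^2 + 87*a + m^2*(-2*a - 2) + m*(-21*a^2 - 15*a + 6) + 8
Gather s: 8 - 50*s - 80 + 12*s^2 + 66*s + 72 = 12*s^2 + 16*s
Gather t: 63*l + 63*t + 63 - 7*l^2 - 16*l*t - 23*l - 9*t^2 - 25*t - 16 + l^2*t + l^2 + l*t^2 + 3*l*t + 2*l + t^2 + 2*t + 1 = -6*l^2 + 42*l + t^2*(l - 8) + t*(l^2 - 13*l + 40) + 48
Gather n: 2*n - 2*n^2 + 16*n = -2*n^2 + 18*n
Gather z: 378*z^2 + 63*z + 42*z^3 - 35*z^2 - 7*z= 42*z^3 + 343*z^2 + 56*z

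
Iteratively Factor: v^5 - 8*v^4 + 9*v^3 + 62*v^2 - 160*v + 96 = (v - 4)*(v^4 - 4*v^3 - 7*v^2 + 34*v - 24) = (v - 4)^2*(v^3 - 7*v + 6) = (v - 4)^2*(v + 3)*(v^2 - 3*v + 2) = (v - 4)^2*(v - 1)*(v + 3)*(v - 2)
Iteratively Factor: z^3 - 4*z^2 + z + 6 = (z - 3)*(z^2 - z - 2) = (z - 3)*(z + 1)*(z - 2)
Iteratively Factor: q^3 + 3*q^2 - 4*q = (q - 1)*(q^2 + 4*q) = (q - 1)*(q + 4)*(q)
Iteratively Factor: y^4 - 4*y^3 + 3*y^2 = (y)*(y^3 - 4*y^2 + 3*y) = y^2*(y^2 - 4*y + 3) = y^2*(y - 1)*(y - 3)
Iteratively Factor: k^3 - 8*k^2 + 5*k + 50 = (k - 5)*(k^2 - 3*k - 10) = (k - 5)^2*(k + 2)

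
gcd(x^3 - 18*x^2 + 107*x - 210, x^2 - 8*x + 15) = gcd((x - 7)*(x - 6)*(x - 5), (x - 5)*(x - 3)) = x - 5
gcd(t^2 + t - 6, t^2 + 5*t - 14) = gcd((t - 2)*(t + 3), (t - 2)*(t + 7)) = t - 2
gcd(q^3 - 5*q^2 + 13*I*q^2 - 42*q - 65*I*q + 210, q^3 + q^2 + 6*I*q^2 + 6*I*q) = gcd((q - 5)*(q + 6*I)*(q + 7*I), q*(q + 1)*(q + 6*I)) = q + 6*I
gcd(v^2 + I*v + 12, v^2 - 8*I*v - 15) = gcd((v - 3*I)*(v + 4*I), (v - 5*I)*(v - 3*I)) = v - 3*I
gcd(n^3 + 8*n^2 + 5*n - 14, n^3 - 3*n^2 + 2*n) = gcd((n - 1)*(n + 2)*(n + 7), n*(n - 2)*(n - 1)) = n - 1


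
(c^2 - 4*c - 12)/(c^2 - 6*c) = (c + 2)/c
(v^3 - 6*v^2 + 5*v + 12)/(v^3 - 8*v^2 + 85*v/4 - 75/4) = 4*(v^2 - 3*v - 4)/(4*v^2 - 20*v + 25)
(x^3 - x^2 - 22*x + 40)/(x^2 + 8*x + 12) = (x^3 - x^2 - 22*x + 40)/(x^2 + 8*x + 12)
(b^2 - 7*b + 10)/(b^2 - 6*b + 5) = (b - 2)/(b - 1)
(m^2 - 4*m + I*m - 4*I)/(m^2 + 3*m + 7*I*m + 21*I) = (m^2 + m*(-4 + I) - 4*I)/(m^2 + m*(3 + 7*I) + 21*I)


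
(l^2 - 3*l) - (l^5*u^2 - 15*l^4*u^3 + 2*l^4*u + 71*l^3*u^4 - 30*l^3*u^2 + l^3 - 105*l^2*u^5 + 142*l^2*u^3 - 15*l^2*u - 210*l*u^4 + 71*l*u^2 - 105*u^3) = -l^5*u^2 + 15*l^4*u^3 - 2*l^4*u - 71*l^3*u^4 + 30*l^3*u^2 - l^3 + 105*l^2*u^5 - 142*l^2*u^3 + 15*l^2*u + l^2 + 210*l*u^4 - 71*l*u^2 - 3*l + 105*u^3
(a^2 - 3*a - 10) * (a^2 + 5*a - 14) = a^4 + 2*a^3 - 39*a^2 - 8*a + 140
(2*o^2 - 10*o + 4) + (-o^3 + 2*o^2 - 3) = -o^3 + 4*o^2 - 10*o + 1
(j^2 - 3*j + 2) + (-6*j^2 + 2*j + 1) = -5*j^2 - j + 3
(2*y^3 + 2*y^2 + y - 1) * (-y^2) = -2*y^5 - 2*y^4 - y^3 + y^2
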